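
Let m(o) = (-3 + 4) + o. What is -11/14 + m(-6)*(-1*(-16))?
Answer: -1131/14 ≈ -80.786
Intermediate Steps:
m(o) = 1 + o
-11/14 + m(-6)*(-1*(-16)) = -11/14 + (1 - 6)*(-1*(-16)) = -11*1/14 - 5*16 = -11/14 - 80 = -1131/14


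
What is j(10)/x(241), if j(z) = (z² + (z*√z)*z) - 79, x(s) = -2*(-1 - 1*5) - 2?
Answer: 21/10 + 10*√10 ≈ 33.723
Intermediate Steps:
x(s) = 10 (x(s) = -2*(-1 - 5) - 2 = -2*(-6) - 2 = 12 - 2 = 10)
j(z) = -79 + z² + z^(5/2) (j(z) = (z² + z^(3/2)*z) - 79 = (z² + z^(5/2)) - 79 = -79 + z² + z^(5/2))
j(10)/x(241) = (-79 + 10² + 10^(5/2))/10 = (-79 + 100 + 100*√10)*(⅒) = (21 + 100*√10)*(⅒) = 21/10 + 10*√10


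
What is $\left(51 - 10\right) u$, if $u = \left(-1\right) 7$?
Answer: $-287$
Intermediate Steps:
$u = -7$
$\left(51 - 10\right) u = \left(51 - 10\right) \left(-7\right) = 41 \left(-7\right) = -287$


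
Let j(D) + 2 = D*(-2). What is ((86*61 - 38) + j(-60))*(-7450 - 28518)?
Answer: -191565568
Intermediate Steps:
j(D) = -2 - 2*D (j(D) = -2 + D*(-2) = -2 - 2*D)
((86*61 - 38) + j(-60))*(-7450 - 28518) = ((86*61 - 38) + (-2 - 2*(-60)))*(-7450 - 28518) = ((5246 - 38) + (-2 + 120))*(-35968) = (5208 + 118)*(-35968) = 5326*(-35968) = -191565568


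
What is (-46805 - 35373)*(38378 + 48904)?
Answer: -7172660196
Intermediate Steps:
(-46805 - 35373)*(38378 + 48904) = -82178*87282 = -7172660196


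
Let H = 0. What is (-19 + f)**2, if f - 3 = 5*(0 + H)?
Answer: 256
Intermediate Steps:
f = 3 (f = 3 + 5*(0 + 0) = 3 + 5*0 = 3 + 0 = 3)
(-19 + f)**2 = (-19 + 3)**2 = (-16)**2 = 256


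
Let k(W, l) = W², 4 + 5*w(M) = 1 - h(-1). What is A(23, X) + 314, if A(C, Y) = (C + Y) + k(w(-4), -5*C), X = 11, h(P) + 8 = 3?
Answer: 8704/25 ≈ 348.16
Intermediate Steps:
h(P) = -5 (h(P) = -8 + 3 = -5)
w(M) = ⅖ (w(M) = -⅘ + (1 - 1*(-5))/5 = -⅘ + (1 + 5)/5 = -⅘ + (⅕)*6 = -⅘ + 6/5 = ⅖)
A(C, Y) = 4/25 + C + Y (A(C, Y) = (C + Y) + (⅖)² = (C + Y) + 4/25 = 4/25 + C + Y)
A(23, X) + 314 = (4/25 + 23 + 11) + 314 = 854/25 + 314 = 8704/25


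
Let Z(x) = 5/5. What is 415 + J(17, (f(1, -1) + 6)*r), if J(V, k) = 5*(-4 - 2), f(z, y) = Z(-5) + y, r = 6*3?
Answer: 385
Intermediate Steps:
Z(x) = 1 (Z(x) = 5*(⅕) = 1)
r = 18
f(z, y) = 1 + y
J(V, k) = -30 (J(V, k) = 5*(-6) = -30)
415 + J(17, (f(1, -1) + 6)*r) = 415 - 30 = 385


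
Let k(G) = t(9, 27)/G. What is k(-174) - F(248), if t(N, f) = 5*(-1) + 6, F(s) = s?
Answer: -43153/174 ≈ -248.01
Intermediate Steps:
t(N, f) = 1 (t(N, f) = -5 + 6 = 1)
k(G) = 1/G
k(-174) - F(248) = 1/(-174) - 1*248 = -1/174 - 248 = -43153/174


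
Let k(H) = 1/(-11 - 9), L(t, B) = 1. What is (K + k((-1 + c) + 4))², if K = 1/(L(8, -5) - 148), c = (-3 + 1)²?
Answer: 27889/8643600 ≈ 0.0032265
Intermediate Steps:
c = 4 (c = (-2)² = 4)
k(H) = -1/20 (k(H) = 1/(-20) = -1/20)
K = -1/147 (K = 1/(1 - 148) = 1/(-147) = -1/147 ≈ -0.0068027)
(K + k((-1 + c) + 4))² = (-1/147 - 1/20)² = (-167/2940)² = 27889/8643600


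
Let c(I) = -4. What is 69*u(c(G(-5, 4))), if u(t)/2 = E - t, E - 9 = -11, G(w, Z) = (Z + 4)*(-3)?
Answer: 276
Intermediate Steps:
G(w, Z) = -12 - 3*Z (G(w, Z) = (4 + Z)*(-3) = -12 - 3*Z)
E = -2 (E = 9 - 11 = -2)
u(t) = -4 - 2*t (u(t) = 2*(-2 - t) = -4 - 2*t)
69*u(c(G(-5, 4))) = 69*(-4 - 2*(-4)) = 69*(-4 + 8) = 69*4 = 276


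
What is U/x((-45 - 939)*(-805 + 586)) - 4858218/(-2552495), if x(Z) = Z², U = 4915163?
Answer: 3090699026210701/1623754869359040 ≈ 1.9034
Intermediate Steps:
U/x((-45 - 939)*(-805 + 586)) - 4858218/(-2552495) = 4915163/(((-45 - 939)*(-805 + 586))²) - 4858218/(-2552495) = 4915163/((-984*(-219))²) - 4858218*(-1/2552495) = 4915163/(215496²) + 4858218/2552495 = 4915163/46438526016 + 4858218/2552495 = 4915163*(1/46438526016) + 4858218/2552495 = 67331/636144192 + 4858218/2552495 = 3090699026210701/1623754869359040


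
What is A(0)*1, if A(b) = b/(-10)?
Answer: 0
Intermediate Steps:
A(b) = -b/10 (A(b) = b*(-⅒) = -b/10)
A(0)*1 = -⅒*0*1 = 0*1 = 0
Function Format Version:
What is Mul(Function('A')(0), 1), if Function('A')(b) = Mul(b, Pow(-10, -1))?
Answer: 0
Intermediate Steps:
Function('A')(b) = Mul(Rational(-1, 10), b) (Function('A')(b) = Mul(b, Rational(-1, 10)) = Mul(Rational(-1, 10), b))
Mul(Function('A')(0), 1) = Mul(Mul(Rational(-1, 10), 0), 1) = Mul(0, 1) = 0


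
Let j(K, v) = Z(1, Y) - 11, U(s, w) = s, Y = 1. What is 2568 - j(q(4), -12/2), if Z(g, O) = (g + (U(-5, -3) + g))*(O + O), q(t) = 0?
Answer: 2585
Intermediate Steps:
Z(g, O) = 2*O*(-5 + 2*g) (Z(g, O) = (g + (-5 + g))*(O + O) = (-5 + 2*g)*(2*O) = 2*O*(-5 + 2*g))
j(K, v) = -17 (j(K, v) = 2*1*(-5 + 2*1) - 11 = 2*1*(-5 + 2) - 11 = 2*1*(-3) - 11 = -6 - 11 = -17)
2568 - j(q(4), -12/2) = 2568 - 1*(-17) = 2568 + 17 = 2585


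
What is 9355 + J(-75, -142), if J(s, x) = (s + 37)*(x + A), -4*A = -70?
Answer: 14086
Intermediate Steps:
A = 35/2 (A = -¼*(-70) = 35/2 ≈ 17.500)
J(s, x) = (37 + s)*(35/2 + x) (J(s, x) = (s + 37)*(x + 35/2) = (37 + s)*(35/2 + x))
9355 + J(-75, -142) = 9355 + (1295/2 + 37*(-142) + (35/2)*(-75) - 75*(-142)) = 9355 + (1295/2 - 5254 - 2625/2 + 10650) = 9355 + 4731 = 14086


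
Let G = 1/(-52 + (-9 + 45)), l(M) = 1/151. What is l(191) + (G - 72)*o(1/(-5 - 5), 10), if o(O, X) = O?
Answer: 174263/24160 ≈ 7.2129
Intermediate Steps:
l(M) = 1/151
G = -1/16 (G = 1/(-52 + 36) = 1/(-16) = -1/16 ≈ -0.062500)
l(191) + (G - 72)*o(1/(-5 - 5), 10) = 1/151 + (-1/16 - 72)/(-5 - 5) = 1/151 - 1153/16/(-10) = 1/151 - 1153/16*(-⅒) = 1/151 + 1153/160 = 174263/24160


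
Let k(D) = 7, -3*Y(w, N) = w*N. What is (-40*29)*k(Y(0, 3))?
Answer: -8120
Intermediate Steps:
Y(w, N) = -N*w/3 (Y(w, N) = -w*N/3 = -N*w/3)
(-40*29)*k(Y(0, 3)) = -40*29*7 = -1160*7 = -8120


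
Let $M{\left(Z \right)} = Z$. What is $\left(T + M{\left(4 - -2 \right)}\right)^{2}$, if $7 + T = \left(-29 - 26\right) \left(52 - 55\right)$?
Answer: $26896$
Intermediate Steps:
$T = 158$ ($T = -7 + \left(-29 - 26\right) \left(52 - 55\right) = -7 - -165 = -7 + 165 = 158$)
$\left(T + M{\left(4 - -2 \right)}\right)^{2} = \left(158 + \left(4 - -2\right)\right)^{2} = \left(158 + \left(4 + 2\right)\right)^{2} = \left(158 + 6\right)^{2} = 164^{2} = 26896$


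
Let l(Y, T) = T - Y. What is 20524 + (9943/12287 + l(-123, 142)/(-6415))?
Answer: 323556977462/15764221 ≈ 20525.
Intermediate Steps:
20524 + (9943/12287 + l(-123, 142)/(-6415)) = 20524 + (9943/12287 + (142 - 1*(-123))/(-6415)) = 20524 + (9943*(1/12287) + (142 + 123)*(-1/6415)) = 20524 + (9943/12287 + 265*(-1/6415)) = 20524 + (9943/12287 - 53/1283) = 20524 + 12105658/15764221 = 323556977462/15764221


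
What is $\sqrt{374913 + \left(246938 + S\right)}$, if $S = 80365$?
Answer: $6 \sqrt{19506} \approx 837.98$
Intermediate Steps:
$\sqrt{374913 + \left(246938 + S\right)} = \sqrt{374913 + \left(246938 + 80365\right)} = \sqrt{374913 + 327303} = \sqrt{702216} = 6 \sqrt{19506}$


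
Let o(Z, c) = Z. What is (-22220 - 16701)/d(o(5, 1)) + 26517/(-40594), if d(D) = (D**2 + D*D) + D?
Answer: -1581417509/2232670 ≈ -708.31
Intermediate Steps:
d(D) = D + 2*D**2 (d(D) = (D**2 + D**2) + D = 2*D**2 + D = D + 2*D**2)
(-22220 - 16701)/d(o(5, 1)) + 26517/(-40594) = (-22220 - 16701)/((5*(1 + 2*5))) + 26517/(-40594) = -38921*1/(5*(1 + 10)) + 26517*(-1/40594) = -38921/(5*11) - 26517/40594 = -38921/55 - 26517/40594 = -1581417509/2232670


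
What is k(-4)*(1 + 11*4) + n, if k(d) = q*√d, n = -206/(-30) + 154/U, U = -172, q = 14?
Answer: 7703/1290 + 1260*I ≈ 5.9713 + 1260.0*I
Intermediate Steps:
n = 7703/1290 (n = -206/(-30) + 154/(-172) = -206*(-1/30) + 154*(-1/172) = 103/15 - 77/86 = 7703/1290 ≈ 5.9713)
k(d) = 14*√d
k(-4)*(1 + 11*4) + n = (14*√(-4))*(1 + 11*4) + 7703/1290 = (14*(2*I))*(1 + 44) + 7703/1290 = (28*I)*45 + 7703/1290 = 1260*I + 7703/1290 = 7703/1290 + 1260*I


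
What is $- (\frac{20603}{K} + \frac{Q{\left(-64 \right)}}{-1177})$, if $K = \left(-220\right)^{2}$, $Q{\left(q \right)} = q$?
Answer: $- \frac{226011}{470800} \approx -0.48006$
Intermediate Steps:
$K = 48400$
$- (\frac{20603}{K} + \frac{Q{\left(-64 \right)}}{-1177}) = - (\frac{20603}{48400} - \frac{64}{-1177}) = - (20603 \cdot \frac{1}{48400} - - \frac{64}{1177}) = - (\frac{1873}{4400} + \frac{64}{1177}) = \left(-1\right) \frac{226011}{470800} = - \frac{226011}{470800}$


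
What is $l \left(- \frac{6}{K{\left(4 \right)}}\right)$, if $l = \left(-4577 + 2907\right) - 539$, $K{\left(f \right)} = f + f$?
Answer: $\frac{6627}{4} \approx 1656.8$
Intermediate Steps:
$K{\left(f \right)} = 2 f$
$l = -2209$ ($l = -1670 - 539 = -2209$)
$l \left(- \frac{6}{K{\left(4 \right)}}\right) = - 2209 \left(- \frac{6}{2 \cdot 4}\right) = - 2209 \left(- \frac{6}{8}\right) = - 2209 \left(\left(-6\right) \frac{1}{8}\right) = \left(-2209\right) \left(- \frac{3}{4}\right) = \frac{6627}{4}$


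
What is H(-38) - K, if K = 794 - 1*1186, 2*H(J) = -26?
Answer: 379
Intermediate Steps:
H(J) = -13 (H(J) = (½)*(-26) = -13)
K = -392 (K = 794 - 1186 = -392)
H(-38) - K = -13 - 1*(-392) = -13 + 392 = 379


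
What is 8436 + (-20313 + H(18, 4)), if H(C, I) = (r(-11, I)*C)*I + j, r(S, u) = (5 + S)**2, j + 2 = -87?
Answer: -9374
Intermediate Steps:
j = -89 (j = -2 - 87 = -89)
H(C, I) = -89 + 36*C*I (H(C, I) = ((5 - 11)**2*C)*I - 89 = ((-6)**2*C)*I - 89 = (36*C)*I - 89 = 36*C*I - 89 = -89 + 36*C*I)
8436 + (-20313 + H(18, 4)) = 8436 + (-20313 + (-89 + 36*18*4)) = 8436 + (-20313 + (-89 + 2592)) = 8436 + (-20313 + 2503) = 8436 - 17810 = -9374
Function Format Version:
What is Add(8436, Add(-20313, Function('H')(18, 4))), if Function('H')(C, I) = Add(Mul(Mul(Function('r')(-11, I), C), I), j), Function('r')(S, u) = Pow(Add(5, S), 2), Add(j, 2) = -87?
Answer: -9374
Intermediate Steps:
j = -89 (j = Add(-2, -87) = -89)
Function('H')(C, I) = Add(-89, Mul(36, C, I)) (Function('H')(C, I) = Add(Mul(Mul(Pow(Add(5, -11), 2), C), I), -89) = Add(Mul(Mul(Pow(-6, 2), C), I), -89) = Add(Mul(Mul(36, C), I), -89) = Add(Mul(36, C, I), -89) = Add(-89, Mul(36, C, I)))
Add(8436, Add(-20313, Function('H')(18, 4))) = Add(8436, Add(-20313, Add(-89, Mul(36, 18, 4)))) = Add(8436, Add(-20313, Add(-89, 2592))) = Add(8436, Add(-20313, 2503)) = Add(8436, -17810) = -9374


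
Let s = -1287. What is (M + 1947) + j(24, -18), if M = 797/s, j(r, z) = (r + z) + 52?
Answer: 2579638/1287 ≈ 2004.4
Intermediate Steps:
j(r, z) = 52 + r + z
M = -797/1287 (M = 797/(-1287) = 797*(-1/1287) = -797/1287 ≈ -0.61927)
(M + 1947) + j(24, -18) = (-797/1287 + 1947) + (52 + 24 - 18) = 2504992/1287 + 58 = 2579638/1287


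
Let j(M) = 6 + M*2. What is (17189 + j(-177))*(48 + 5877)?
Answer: 99782925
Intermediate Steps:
j(M) = 6 + 2*M
(17189 + j(-177))*(48 + 5877) = (17189 + (6 + 2*(-177)))*(48 + 5877) = (17189 + (6 - 354))*5925 = (17189 - 348)*5925 = 16841*5925 = 99782925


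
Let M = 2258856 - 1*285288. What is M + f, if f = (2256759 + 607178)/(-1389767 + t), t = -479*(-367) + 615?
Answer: 2394643630975/1213359 ≈ 1.9736e+6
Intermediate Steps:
t = 176408 (t = 175793 + 615 = 176408)
f = -2863937/1213359 (f = (2256759 + 607178)/(-1389767 + 176408) = 2863937/(-1213359) = 2863937*(-1/1213359) = -2863937/1213359 ≈ -2.3603)
M = 1973568 (M = 2258856 - 285288 = 1973568)
M + f = 1973568 - 2863937/1213359 = 2394643630975/1213359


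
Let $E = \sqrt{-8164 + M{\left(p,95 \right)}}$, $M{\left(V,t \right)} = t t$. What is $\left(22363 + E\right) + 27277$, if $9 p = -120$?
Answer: $49640 + \sqrt{861} \approx 49669.0$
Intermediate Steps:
$p = - \frac{40}{3}$ ($p = \frac{1}{9} \left(-120\right) = - \frac{40}{3} \approx -13.333$)
$M{\left(V,t \right)} = t^{2}$
$E = \sqrt{861}$ ($E = \sqrt{-8164 + 95^{2}} = \sqrt{-8164 + 9025} = \sqrt{861} \approx 29.343$)
$\left(22363 + E\right) + 27277 = \left(22363 + \sqrt{861}\right) + 27277 = 49640 + \sqrt{861}$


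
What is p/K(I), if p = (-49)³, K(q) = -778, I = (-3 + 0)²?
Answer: 117649/778 ≈ 151.22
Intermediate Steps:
I = 9 (I = (-3)² = 9)
p = -117649
p/K(I) = -117649/(-778) = -117649*(-1/778) = 117649/778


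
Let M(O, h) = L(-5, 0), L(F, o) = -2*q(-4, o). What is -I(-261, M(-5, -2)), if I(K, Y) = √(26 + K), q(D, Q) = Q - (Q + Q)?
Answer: -I*√235 ≈ -15.33*I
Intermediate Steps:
q(D, Q) = -Q (q(D, Q) = Q - 2*Q = -Q)
L(F, o) = 2*o (L(F, o) = -(-2)*o = 2*o)
M(O, h) = 0 (M(O, h) = 2*0 = 0)
-I(-261, M(-5, -2)) = -√(26 - 261) = -√(-235) = -I*√235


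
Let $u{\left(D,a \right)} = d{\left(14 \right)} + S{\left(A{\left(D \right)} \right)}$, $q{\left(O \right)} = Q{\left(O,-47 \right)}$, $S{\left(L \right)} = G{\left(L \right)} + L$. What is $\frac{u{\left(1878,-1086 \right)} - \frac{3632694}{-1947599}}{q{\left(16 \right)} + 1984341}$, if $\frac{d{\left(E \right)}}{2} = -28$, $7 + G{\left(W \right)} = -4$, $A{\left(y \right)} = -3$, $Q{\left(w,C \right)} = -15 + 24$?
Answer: $- \frac{66349618}{1932359037825} \approx -3.4336 \cdot 10^{-5}$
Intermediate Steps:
$Q{\left(w,C \right)} = 9$
$G{\left(W \right)} = -11$ ($G{\left(W \right)} = -7 - 4 = -11$)
$d{\left(E \right)} = -56$ ($d{\left(E \right)} = 2 \left(-28\right) = -56$)
$S{\left(L \right)} = -11 + L$
$q{\left(O \right)} = 9$
$u{\left(D,a \right)} = -70$ ($u{\left(D,a \right)} = -56 - 14 = -70$)
$\frac{u{\left(1878,-1086 \right)} - \frac{3632694}{-1947599}}{q{\left(16 \right)} + 1984341} = \frac{-70 - \frac{3632694}{-1947599}}{9 + 1984341} = \frac{-70 - - \frac{3632694}{1947599}}{1984350} = \left(-70 + \frac{3632694}{1947599}\right) \frac{1}{1984350} = \left(- \frac{132699236}{1947599}\right) \frac{1}{1984350} = - \frac{66349618}{1932359037825}$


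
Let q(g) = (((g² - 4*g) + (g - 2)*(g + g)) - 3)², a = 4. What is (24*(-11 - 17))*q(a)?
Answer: -113568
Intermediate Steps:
q(g) = (-3 + g² - 4*g + 2*g*(-2 + g))² (q(g) = (((g² - 4*g) + (-2 + g)*(2*g)) - 3)² = (((g² - 4*g) + 2*g*(-2 + g)) - 3)² = ((g² - 4*g + 2*g*(-2 + g)) - 3)² = (-3 + g² - 4*g + 2*g*(-2 + g))²)
(24*(-11 - 17))*q(a) = (24*(-11 - 17))*(3 - 3*4² + 8*4)² = (24*(-28))*(3 - 3*16 + 32)² = -672*(3 - 48 + 32)² = -672*(-13)² = -672*169 = -113568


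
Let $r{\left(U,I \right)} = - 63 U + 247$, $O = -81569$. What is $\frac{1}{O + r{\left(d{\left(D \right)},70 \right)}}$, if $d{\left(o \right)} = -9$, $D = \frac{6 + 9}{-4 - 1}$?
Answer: $- \frac{1}{80755} \approx -1.2383 \cdot 10^{-5}$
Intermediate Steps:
$D = -3$ ($D = \frac{15}{-5} = 15 \left(- \frac{1}{5}\right) = -3$)
$r{\left(U,I \right)} = 247 - 63 U$
$\frac{1}{O + r{\left(d{\left(D \right)},70 \right)}} = \frac{1}{-81569 + \left(247 - -567\right)} = \frac{1}{-81569 + \left(247 + 567\right)} = \frac{1}{-81569 + 814} = \frac{1}{-80755} = - \frac{1}{80755}$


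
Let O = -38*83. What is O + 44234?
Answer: 41080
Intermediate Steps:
O = -3154
O + 44234 = -3154 + 44234 = 41080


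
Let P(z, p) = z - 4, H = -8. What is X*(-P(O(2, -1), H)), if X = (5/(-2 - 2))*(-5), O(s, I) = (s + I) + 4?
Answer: -25/4 ≈ -6.2500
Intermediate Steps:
O(s, I) = 4 + I + s (O(s, I) = (I + s) + 4 = 4 + I + s)
P(z, p) = -4 + z
X = 25/4 (X = (5/(-4))*(-5) = -1/4*5*(-5) = -5/4*(-5) = 25/4 ≈ 6.2500)
X*(-P(O(2, -1), H)) = 25*(-(-4 + (4 - 1 + 2)))/4 = 25*(-(-4 + 5))/4 = 25*(-1*1)/4 = (25/4)*(-1) = -25/4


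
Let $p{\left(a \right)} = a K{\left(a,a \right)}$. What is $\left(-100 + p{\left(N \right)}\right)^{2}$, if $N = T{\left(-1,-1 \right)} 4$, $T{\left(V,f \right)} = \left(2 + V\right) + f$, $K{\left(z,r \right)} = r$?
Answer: $10000$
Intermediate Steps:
$T{\left(V,f \right)} = 2 + V + f$
$N = 0$ ($N = \left(2 - 1 - 1\right) 4 = 0 \cdot 4 = 0$)
$p{\left(a \right)} = a^{2}$ ($p{\left(a \right)} = a a = a^{2}$)
$\left(-100 + p{\left(N \right)}\right)^{2} = \left(-100 + 0^{2}\right)^{2} = \left(-100 + 0\right)^{2} = \left(-100\right)^{2} = 10000$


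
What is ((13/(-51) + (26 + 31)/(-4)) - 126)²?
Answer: 821567569/41616 ≈ 19742.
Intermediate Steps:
((13/(-51) + (26 + 31)/(-4)) - 126)² = ((13*(-1/51) + 57*(-¼)) - 126)² = ((-13/51 - 57/4) - 126)² = (-2959/204 - 126)² = (-28663/204)² = 821567569/41616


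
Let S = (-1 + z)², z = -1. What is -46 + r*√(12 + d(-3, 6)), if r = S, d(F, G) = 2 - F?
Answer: -46 + 4*√17 ≈ -29.508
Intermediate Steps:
S = 4 (S = (-1 - 1)² = (-2)² = 4)
r = 4
-46 + r*√(12 + d(-3, 6)) = -46 + 4*√(12 + (2 - 1*(-3))) = -46 + 4*√(12 + (2 + 3)) = -46 + 4*√(12 + 5) = -46 + 4*√17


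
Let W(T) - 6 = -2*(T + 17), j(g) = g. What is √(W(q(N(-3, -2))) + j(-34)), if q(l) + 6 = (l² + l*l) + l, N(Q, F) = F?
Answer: I*√62 ≈ 7.874*I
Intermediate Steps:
q(l) = -6 + l + 2*l² (q(l) = -6 + ((l² + l*l) + l) = -6 + ((l² + l²) + l) = -6 + (2*l² + l) = -6 + (l + 2*l²) = -6 + l + 2*l²)
W(T) = -28 - 2*T (W(T) = 6 - 2*(T + 17) = 6 - 2*(17 + T) = 6 + (-34 - 2*T) = -28 - 2*T)
√(W(q(N(-3, -2))) + j(-34)) = √((-28 - 2*(-6 - 2 + 2*(-2)²)) - 34) = √((-28 - 2*(-6 - 2 + 2*4)) - 34) = √((-28 - 2*(-6 - 2 + 8)) - 34) = √((-28 - 2*0) - 34) = √((-28 + 0) - 34) = √(-28 - 34) = √(-62) = I*√62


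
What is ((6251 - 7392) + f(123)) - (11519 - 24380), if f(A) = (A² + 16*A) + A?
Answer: 28940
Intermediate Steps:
f(A) = A² + 17*A
((6251 - 7392) + f(123)) - (11519 - 24380) = ((6251 - 7392) + 123*(17 + 123)) - (11519 - 24380) = (-1141 + 123*140) - 1*(-12861) = (-1141 + 17220) + 12861 = 16079 + 12861 = 28940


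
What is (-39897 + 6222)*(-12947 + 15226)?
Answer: -76745325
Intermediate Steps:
(-39897 + 6222)*(-12947 + 15226) = -33675*2279 = -76745325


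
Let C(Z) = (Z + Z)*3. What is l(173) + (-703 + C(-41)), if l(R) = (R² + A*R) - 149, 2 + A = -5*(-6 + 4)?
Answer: 30215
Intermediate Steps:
A = 8 (A = -2 - 5*(-6 + 4) = -2 - 5*(-2) = -2 + 10 = 8)
C(Z) = 6*Z (C(Z) = (2*Z)*3 = 6*Z)
l(R) = -149 + R² + 8*R (l(R) = (R² + 8*R) - 149 = -149 + R² + 8*R)
l(173) + (-703 + C(-41)) = (-149 + 173² + 8*173) + (-703 + 6*(-41)) = (-149 + 29929 + 1384) + (-703 - 246) = 31164 - 949 = 30215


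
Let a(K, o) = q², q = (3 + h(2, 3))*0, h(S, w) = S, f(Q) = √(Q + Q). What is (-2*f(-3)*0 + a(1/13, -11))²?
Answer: 0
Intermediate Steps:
f(Q) = √2*√Q (f(Q) = √(2*Q) = √2*√Q)
q = 0 (q = (3 + 2)*0 = 5*0 = 0)
a(K, o) = 0 (a(K, o) = 0² = 0)
(-2*f(-3)*0 + a(1/13, -11))² = (-2*√2*√(-3)*0 + 0)² = (-2*√2*I*√3*0 + 0)² = (-2*I*√6*0 + 0)² = (0 + 0)² = 0² = 0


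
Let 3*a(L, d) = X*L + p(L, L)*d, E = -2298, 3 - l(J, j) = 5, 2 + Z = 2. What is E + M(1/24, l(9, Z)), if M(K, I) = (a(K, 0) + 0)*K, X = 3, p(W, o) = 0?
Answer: -1323647/576 ≈ -2298.0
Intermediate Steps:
Z = 0 (Z = -2 + 2 = 0)
l(J, j) = -2 (l(J, j) = 3 - 1*5 = 3 - 5 = -2)
a(L, d) = L (a(L, d) = (3*L + 0*d)/3 = (3*L + 0)/3 = (3*L)/3 = L)
M(K, I) = K² (M(K, I) = (K + 0)*K = K*K = K²)
E + M(1/24, l(9, Z)) = -2298 + (1/24)² = -2298 + 1/576 = -1323647/576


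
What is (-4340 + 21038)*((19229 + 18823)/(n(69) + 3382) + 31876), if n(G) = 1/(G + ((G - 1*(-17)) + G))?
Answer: 134456710350072/252523 ≈ 5.3245e+8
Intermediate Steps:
n(G) = 1/(17 + 3*G) (n(G) = 1/(G + ((G + 17) + G)) = 1/(G + ((17 + G) + G)) = 1/(G + (17 + 2*G)) = 1/(17 + 3*G))
(-4340 + 21038)*((19229 + 18823)/(n(69) + 3382) + 31876) = (-4340 + 21038)*((19229 + 18823)/(1/(17 + 3*69) + 3382) + 31876) = 16698*(38052/(1/(17 + 207) + 3382) + 31876) = 16698*(38052/(1/224 + 3382) + 31876) = 16698*(38052/(757569/224) + 31876) = 16698*(38052*(224/757569) + 31876) = 16698*(2841216/252523 + 31876) = 16698*(8052264364/252523) = 134456710350072/252523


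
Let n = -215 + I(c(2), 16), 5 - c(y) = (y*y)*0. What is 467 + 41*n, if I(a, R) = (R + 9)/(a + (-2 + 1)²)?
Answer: -49063/6 ≈ -8177.2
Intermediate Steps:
c(y) = 5 (c(y) = 5 - y*y*0 = 5 - y²*0 = 5 - 1*0 = 5 + 0 = 5)
I(a, R) = (9 + R)/(1 + a) (I(a, R) = (9 + R)/(a + (-1)²) = (9 + R)/(a + 1) = (9 + R)/(1 + a))
n = -1265/6 (n = -215 + (9 + 16)/(1 + 5) = -215 + 25/6 = -1265/6 ≈ -210.83)
467 + 41*n = 467 + 41*(-1265/6) = 467 - 51865/6 = -49063/6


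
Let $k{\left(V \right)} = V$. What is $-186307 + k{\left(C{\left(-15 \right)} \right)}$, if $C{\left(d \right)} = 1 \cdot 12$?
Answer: $-186295$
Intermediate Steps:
$C{\left(d \right)} = 12$
$-186307 + k{\left(C{\left(-15 \right)} \right)} = -186307 + 12 = -186295$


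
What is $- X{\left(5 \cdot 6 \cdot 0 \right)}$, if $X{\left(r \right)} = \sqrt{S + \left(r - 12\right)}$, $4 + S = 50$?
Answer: $- \sqrt{34} \approx -5.8309$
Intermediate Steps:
$S = 46$ ($S = -4 + 50 = 46$)
$X{\left(r \right)} = \sqrt{34 + r}$ ($X{\left(r \right)} = \sqrt{46 + \left(r - 12\right)} = \sqrt{46 + \left(-12 + r\right)} = \sqrt{34 + r}$)
$- X{\left(5 \cdot 6 \cdot 0 \right)} = - \sqrt{34 + 5 \cdot 6 \cdot 0} = - \sqrt{34 + 30 \cdot 0} = - \sqrt{34 + 0} = - \sqrt{34}$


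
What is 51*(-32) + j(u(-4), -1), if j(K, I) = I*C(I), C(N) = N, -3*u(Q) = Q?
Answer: -1631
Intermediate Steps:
u(Q) = -Q/3
j(K, I) = I² (j(K, I) = I*I = I²)
51*(-32) + j(u(-4), -1) = 51*(-32) + (-1)² = -1632 + 1 = -1631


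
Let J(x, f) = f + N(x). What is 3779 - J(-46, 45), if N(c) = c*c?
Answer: 1618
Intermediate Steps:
N(c) = c²
J(x, f) = f + x²
3779 - J(-46, 45) = 3779 - (45 + (-46)²) = 3779 - (45 + 2116) = 3779 - 1*2161 = 3779 - 2161 = 1618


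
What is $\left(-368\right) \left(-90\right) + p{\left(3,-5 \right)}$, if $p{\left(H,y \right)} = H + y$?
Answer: $33118$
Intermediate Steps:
$\left(-368\right) \left(-90\right) + p{\left(3,-5 \right)} = \left(-368\right) \left(-90\right) + \left(3 - 5\right) = 33120 - 2 = 33118$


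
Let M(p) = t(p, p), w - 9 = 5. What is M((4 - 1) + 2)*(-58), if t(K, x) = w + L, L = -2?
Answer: -696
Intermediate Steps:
w = 14 (w = 9 + 5 = 14)
t(K, x) = 12 (t(K, x) = 14 - 2 = 12)
M(p) = 12
M((4 - 1) + 2)*(-58) = 12*(-58) = -696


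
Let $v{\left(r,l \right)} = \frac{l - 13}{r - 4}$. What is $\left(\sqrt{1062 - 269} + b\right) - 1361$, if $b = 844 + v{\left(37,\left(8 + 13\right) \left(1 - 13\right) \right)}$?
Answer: $- \frac{17326}{33} + \sqrt{793} \approx -496.87$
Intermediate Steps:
$v{\left(r,l \right)} = \frac{-13 + l}{-4 + r}$
$b = \frac{27587}{33}$ ($b = 844 + \frac{-13 + \left(8 + 13\right) \left(1 - 13\right)}{-4 + 37} = 844 + \frac{-13 + 21 \left(-12\right)}{33} = 844 + \frac{-13 - 252}{33} = 844 + \frac{1}{33} \left(-265\right) = 844 - \frac{265}{33} = \frac{27587}{33} \approx 835.97$)
$\left(\sqrt{1062 - 269} + b\right) - 1361 = \left(\sqrt{1062 - 269} + \frac{27587}{33}\right) - 1361 = \left(\sqrt{793} + \frac{27587}{33}\right) - 1361 = \left(\frac{27587}{33} + \sqrt{793}\right) - 1361 = - \frac{17326}{33} + \sqrt{793}$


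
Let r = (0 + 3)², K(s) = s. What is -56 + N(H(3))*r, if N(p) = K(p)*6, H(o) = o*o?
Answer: 430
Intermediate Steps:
H(o) = o²
r = 9 (r = 3² = 9)
N(p) = 6*p (N(p) = p*6 = 6*p)
-56 + N(H(3))*r = -56 + (6*3²)*9 = -56 + (6*9)*9 = -56 + 54*9 = -56 + 486 = 430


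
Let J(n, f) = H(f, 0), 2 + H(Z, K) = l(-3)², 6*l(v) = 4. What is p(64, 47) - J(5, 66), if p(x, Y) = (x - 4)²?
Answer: 32414/9 ≈ 3601.6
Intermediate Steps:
p(x, Y) = (-4 + x)²
l(v) = ⅔ (l(v) = (⅙)*4 = ⅔)
H(Z, K) = -14/9 (H(Z, K) = -2 + (⅔)² = -2 + 4/9 = -14/9)
J(n, f) = -14/9
p(64, 47) - J(5, 66) = (-4 + 64)² - 1*(-14/9) = 60² + 14/9 = 3600 + 14/9 = 32414/9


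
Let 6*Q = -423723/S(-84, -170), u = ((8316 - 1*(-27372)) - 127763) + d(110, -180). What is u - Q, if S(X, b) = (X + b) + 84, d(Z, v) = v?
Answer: -31507941/340 ≈ -92670.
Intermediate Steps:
S(X, b) = 84 + X + b
u = -92255 (u = ((8316 - 1*(-27372)) - 127763) - 180 = ((8316 + 27372) - 127763) - 180 = (35688 - 127763) - 180 = -92075 - 180 = -92255)
Q = 141241/340 (Q = (-423723/(84 - 84 - 170))/6 = (-423723/(-170))/6 = (-423723*(-1/170))/6 = (⅙)*(423723/170) = 141241/340 ≈ 415.41)
u - Q = -92255 - 1*141241/340 = -92255 - 141241/340 = -31507941/340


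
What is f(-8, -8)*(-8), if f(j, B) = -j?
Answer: -64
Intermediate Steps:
f(-8, -8)*(-8) = -1*(-8)*(-8) = 8*(-8) = -64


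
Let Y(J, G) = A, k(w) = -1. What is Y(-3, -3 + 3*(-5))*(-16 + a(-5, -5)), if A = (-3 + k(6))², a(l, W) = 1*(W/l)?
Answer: -240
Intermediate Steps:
a(l, W) = W/l
A = 16 (A = (-3 - 1)² = (-4)² = 16)
Y(J, G) = 16
Y(-3, -3 + 3*(-5))*(-16 + a(-5, -5)) = 16*(-16 - 5/(-5)) = 16*(-16 - 5*(-⅕)) = 16*(-16 + 1) = 16*(-15) = -240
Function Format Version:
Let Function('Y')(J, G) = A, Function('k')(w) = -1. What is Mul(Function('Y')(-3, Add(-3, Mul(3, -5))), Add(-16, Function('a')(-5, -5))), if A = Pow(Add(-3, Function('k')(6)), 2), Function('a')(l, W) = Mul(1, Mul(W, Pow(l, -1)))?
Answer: -240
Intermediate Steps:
Function('a')(l, W) = Mul(W, Pow(l, -1))
A = 16 (A = Pow(Add(-3, -1), 2) = Pow(-4, 2) = 16)
Function('Y')(J, G) = 16
Mul(Function('Y')(-3, Add(-3, Mul(3, -5))), Add(-16, Function('a')(-5, -5))) = Mul(16, Add(-16, Mul(-5, Pow(-5, -1)))) = Mul(16, Add(-16, Mul(-5, Rational(-1, 5)))) = Mul(16, Add(-16, 1)) = Mul(16, -15) = -240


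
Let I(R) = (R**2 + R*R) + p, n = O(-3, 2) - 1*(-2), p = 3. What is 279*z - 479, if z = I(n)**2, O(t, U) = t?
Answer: 6496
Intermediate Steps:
n = -1 (n = -3 - 1*(-2) = -3 + 2 = -1)
I(R) = 3 + 2*R**2 (I(R) = (R**2 + R*R) + 3 = (R**2 + R**2) + 3 = 2*R**2 + 3 = 3 + 2*R**2)
z = 25 (z = (3 + 2*(-1)**2)**2 = (3 + 2*1)**2 = (3 + 2)**2 = 5**2 = 25)
279*z - 479 = 279*25 - 479 = 6975 - 479 = 6496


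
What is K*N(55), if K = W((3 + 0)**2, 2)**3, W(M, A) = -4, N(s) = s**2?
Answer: -193600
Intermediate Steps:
K = -64 (K = (-4)**3 = -64)
K*N(55) = -64*55**2 = -64*3025 = -193600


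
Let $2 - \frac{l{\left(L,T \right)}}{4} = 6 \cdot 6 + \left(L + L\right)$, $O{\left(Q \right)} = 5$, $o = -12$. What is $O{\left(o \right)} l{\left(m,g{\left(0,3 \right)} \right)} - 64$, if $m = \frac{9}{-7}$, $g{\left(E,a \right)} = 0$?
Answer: $- \frac{4848}{7} \approx -692.57$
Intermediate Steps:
$m = - \frac{9}{7}$ ($m = 9 \left(- \frac{1}{7}\right) = - \frac{9}{7} \approx -1.2857$)
$l{\left(L,T \right)} = -136 - 8 L$ ($l{\left(L,T \right)} = 8 - 4 \left(6 \cdot 6 + \left(L + L\right)\right) = 8 - 4 \left(36 + 2 L\right) = 8 - \left(144 + 8 L\right) = -136 - 8 L$)
$O{\left(o \right)} l{\left(m,g{\left(0,3 \right)} \right)} - 64 = 5 \left(-136 - - \frac{72}{7}\right) - 64 = 5 \left(-136 + \frac{72}{7}\right) - 64 = 5 \left(- \frac{880}{7}\right) - 64 = - \frac{4400}{7} - 64 = - \frac{4848}{7}$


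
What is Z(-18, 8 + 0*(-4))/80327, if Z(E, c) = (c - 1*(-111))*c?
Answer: 952/80327 ≈ 0.011852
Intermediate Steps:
Z(E, c) = c*(111 + c) (Z(E, c) = (c + 111)*c = (111 + c)*c = c*(111 + c))
Z(-18, 8 + 0*(-4))/80327 = ((8 + 0*(-4))*(111 + (8 + 0*(-4))))/80327 = ((8 + 0)*(111 + (8 + 0)))*(1/80327) = (8*(111 + 8))*(1/80327) = (8*119)*(1/80327) = 952*(1/80327) = 952/80327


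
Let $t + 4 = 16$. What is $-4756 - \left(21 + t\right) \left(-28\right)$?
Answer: $-3832$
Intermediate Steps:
$t = 12$ ($t = -4 + 16 = 12$)
$-4756 - \left(21 + t\right) \left(-28\right) = -4756 - \left(21 + 12\right) \left(-28\right) = -4756 - 33 \left(-28\right) = -4756 - -924 = -4756 + 924 = -3832$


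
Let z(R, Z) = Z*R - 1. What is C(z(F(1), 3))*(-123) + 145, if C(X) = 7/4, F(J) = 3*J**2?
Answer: -281/4 ≈ -70.250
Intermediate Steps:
z(R, Z) = -1 + R*Z (z(R, Z) = R*Z - 1 = -1 + R*Z)
C(X) = 7/4 (C(X) = 7*(1/4) = 7/4)
C(z(F(1), 3))*(-123) + 145 = (7/4)*(-123) + 145 = -861/4 + 145 = -281/4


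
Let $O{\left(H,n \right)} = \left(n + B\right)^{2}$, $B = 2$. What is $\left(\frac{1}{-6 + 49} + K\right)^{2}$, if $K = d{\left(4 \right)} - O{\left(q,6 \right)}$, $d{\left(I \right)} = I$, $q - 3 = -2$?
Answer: $\frac{6651241}{1849} \approx 3597.2$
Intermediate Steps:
$q = 1$ ($q = 3 - 2 = 1$)
$O{\left(H,n \right)} = \left(2 + n\right)^{2}$ ($O{\left(H,n \right)} = \left(n + 2\right)^{2} = \left(2 + n\right)^{2}$)
$K = -60$ ($K = 4 - \left(2 + 6\right)^{2} = 4 - 8^{2} = 4 - 64 = -60$)
$\left(\frac{1}{-6 + 49} + K\right)^{2} = \left(\frac{1}{-6 + 49} - 60\right)^{2} = \left(\frac{1}{43} - 60\right)^{2} = \left(- \frac{2579}{43}\right)^{2} = \frac{6651241}{1849}$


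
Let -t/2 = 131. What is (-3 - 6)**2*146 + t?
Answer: 11564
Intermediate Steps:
t = -262 (t = -2*131 = -262)
(-3 - 6)**2*146 + t = (-3 - 6)**2*146 - 262 = (-9)**2*146 - 262 = 81*146 - 262 = 11826 - 262 = 11564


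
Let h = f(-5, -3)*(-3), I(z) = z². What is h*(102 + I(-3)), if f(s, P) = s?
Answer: 1665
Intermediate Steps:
h = 15 (h = -5*(-3) = 15)
h*(102 + I(-3)) = 15*(102 + (-3)²) = 15*(102 + 9) = 15*111 = 1665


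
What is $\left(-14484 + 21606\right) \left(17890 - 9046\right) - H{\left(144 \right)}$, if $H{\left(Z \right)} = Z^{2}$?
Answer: $62966232$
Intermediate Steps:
$\left(-14484 + 21606\right) \left(17890 - 9046\right) - H{\left(144 \right)} = \left(-14484 + 21606\right) \left(17890 - 9046\right) - 144^{2} = 7122 \cdot 8844 - 20736 = 62986968 - 20736 = 62966232$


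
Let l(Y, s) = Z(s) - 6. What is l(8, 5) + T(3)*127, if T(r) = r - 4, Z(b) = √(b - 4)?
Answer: -132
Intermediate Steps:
Z(b) = √(-4 + b)
T(r) = -4 + r
l(Y, s) = -6 + √(-4 + s) (l(Y, s) = √(-4 + s) - 6 = -6 + √(-4 + s))
l(8, 5) + T(3)*127 = (-6 + √(-4 + 5)) + (-4 + 3)*127 = (-6 + √1) - 1*127 = (-6 + 1) - 127 = -5 - 127 = -132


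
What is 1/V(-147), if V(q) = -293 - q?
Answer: -1/146 ≈ -0.0068493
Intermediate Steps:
1/V(-147) = 1/(-293 - 1*(-147)) = 1/(-293 + 147) = 1/(-146) = -1/146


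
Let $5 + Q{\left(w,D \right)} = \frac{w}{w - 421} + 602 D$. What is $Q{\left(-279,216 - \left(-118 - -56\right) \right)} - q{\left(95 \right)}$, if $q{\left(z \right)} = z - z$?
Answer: $\frac{117145979}{700} \approx 1.6735 \cdot 10^{5}$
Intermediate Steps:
$q{\left(z \right)} = 0$
$Q{\left(w,D \right)} = -5 + 602 D + \frac{w}{-421 + w}$ ($Q{\left(w,D \right)} = -5 + \left(\frac{w}{w - 421} + 602 D\right) = -5 + \left(\frac{w}{-421 + w} + 602 D\right) = -5 + \left(602 D + \frac{w}{-421 + w}\right) = -5 + 602 D + \frac{w}{-421 + w}$)
$Q{\left(-279,216 - \left(-118 - -56\right) \right)} - q{\left(95 \right)} = \frac{2105 - 253442 \left(216 - \left(-118 - -56\right)\right) - -1116 + 602 \left(216 - \left(-118 - -56\right)\right) \left(-279\right)}{-421 - 279} - 0 = \frac{2105 - 253442 \left(216 - \left(-118 + 56\right)\right) + 1116 + 602 \left(216 - \left(-118 + 56\right)\right) \left(-279\right)}{-700} + 0 = - \frac{2105 - 253442 \left(216 - -62\right) + 1116 + 602 \left(216 - -62\right) \left(-279\right)}{700} + 0 = - \frac{2105 - 253442 \left(216 + 62\right) + 1116 + 602 \left(216 + 62\right) \left(-279\right)}{700} + 0 = - \frac{2105 - 70456876 + 1116 + 602 \cdot 278 \left(-279\right)}{700} + 0 = - \frac{2105 - 70456876 + 1116 - 46692324}{700} + 0 = \left(- \frac{1}{700}\right) \left(-117145979\right) + 0 = \frac{117145979}{700} + 0 = \frac{117145979}{700}$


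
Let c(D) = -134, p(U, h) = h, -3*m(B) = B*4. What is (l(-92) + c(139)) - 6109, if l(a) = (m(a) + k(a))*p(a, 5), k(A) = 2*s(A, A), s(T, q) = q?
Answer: -19649/3 ≈ -6549.7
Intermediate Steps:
m(B) = -4*B/3 (m(B) = -B*4/3 = -4*B/3)
k(A) = 2*A
l(a) = 10*a/3 (l(a) = (-4*a/3 + 2*a)*5 = (2*a/3)*5 = 10*a/3)
(l(-92) + c(139)) - 6109 = ((10/3)*(-92) - 134) - 6109 = (-920/3 - 134) - 6109 = -1322/3 - 6109 = -19649/3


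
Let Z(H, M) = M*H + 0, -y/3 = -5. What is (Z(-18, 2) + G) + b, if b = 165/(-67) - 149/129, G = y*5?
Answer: 305809/8643 ≈ 35.382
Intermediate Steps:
y = 15 (y = -3*(-5) = 15)
G = 75 (G = 15*5 = 75)
b = -31268/8643 (b = 165*(-1/67) - 149*1/129 = -165/67 - 149/129 = -31268/8643 ≈ -3.6177)
Z(H, M) = H*M (Z(H, M) = H*M + 0 = H*M)
(Z(-18, 2) + G) + b = (-18*2 + 75) - 31268/8643 = (-36 + 75) - 31268/8643 = 39 - 31268/8643 = 305809/8643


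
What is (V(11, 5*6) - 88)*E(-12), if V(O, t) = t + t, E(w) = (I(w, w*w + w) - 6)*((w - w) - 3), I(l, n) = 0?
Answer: -504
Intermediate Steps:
E(w) = 18 (E(w) = (0 - 6)*((w - w) - 3) = -6*(0 - 3) = -6*(-3) = 18)
V(O, t) = 2*t
(V(11, 5*6) - 88)*E(-12) = (2*(5*6) - 88)*18 = (2*30 - 88)*18 = (60 - 88)*18 = -28*18 = -504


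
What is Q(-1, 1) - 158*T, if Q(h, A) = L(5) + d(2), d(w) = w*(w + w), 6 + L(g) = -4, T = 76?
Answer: -12010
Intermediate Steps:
L(g) = -10 (L(g) = -6 - 4 = -10)
d(w) = 2*w² (d(w) = w*(2*w) = 2*w²)
Q(h, A) = -2 (Q(h, A) = -10 + 2*2² = -10 + 2*4 = -10 + 8 = -2)
Q(-1, 1) - 158*T = -2 - 158*76 = -2 - 12008 = -12010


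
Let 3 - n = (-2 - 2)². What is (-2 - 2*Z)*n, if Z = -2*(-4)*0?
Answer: 26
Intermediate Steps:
Z = 0 (Z = 8*0 = 0)
n = -13 (n = 3 - (-2 - 2)² = 3 - 1*(-4)² = 3 - 1*16 = 3 - 16 = -13)
(-2 - 2*Z)*n = (-2 - 2*0)*(-13) = (-2 + 0)*(-13) = -2*(-13) = 26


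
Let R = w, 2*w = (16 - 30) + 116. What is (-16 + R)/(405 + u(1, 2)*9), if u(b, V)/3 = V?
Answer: 35/459 ≈ 0.076253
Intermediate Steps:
u(b, V) = 3*V
w = 51 (w = ((16 - 30) + 116)/2 = (-14 + 116)/2 = (½)*102 = 51)
R = 51
(-16 + R)/(405 + u(1, 2)*9) = (-16 + 51)/(405 + (3*2)*9) = 35/(405 + 6*9) = 35/(405 + 54) = 35/459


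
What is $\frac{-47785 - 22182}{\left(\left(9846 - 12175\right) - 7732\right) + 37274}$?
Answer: $- \frac{69967}{27213} \approx -2.5711$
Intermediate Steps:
$\frac{-47785 - 22182}{\left(\left(9846 - 12175\right) - 7732\right) + 37274} = - \frac{69967}{\left(-2329 - 7732\right) + 37274} = - \frac{69967}{-10061 + 37274} = - \frac{69967}{27213}$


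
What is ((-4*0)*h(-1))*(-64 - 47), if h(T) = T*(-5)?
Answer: 0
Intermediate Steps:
h(T) = -5*T
((-4*0)*h(-1))*(-64 - 47) = ((-4*0)*(-5*(-1)))*(-64 - 47) = (0*5)*(-111) = 0*(-111) = 0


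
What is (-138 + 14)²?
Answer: 15376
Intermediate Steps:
(-138 + 14)² = (-124)² = 15376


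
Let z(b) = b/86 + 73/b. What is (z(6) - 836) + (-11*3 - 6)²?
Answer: 179887/258 ≈ 697.24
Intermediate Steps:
z(b) = 73/b + b/86 (z(b) = b*(1/86) + 73/b = b/86 + 73/b = 73/b + b/86)
(z(6) - 836) + (-11*3 - 6)² = ((73/6 + (1/86)*6) - 836) + (-11*3 - 6)² = ((73*(⅙) + 3/43) - 836) + (-33 - 6)² = ((73/6 + 3/43) - 836) + (-39)² = (3157/258 - 836) + 1521 = -212531/258 + 1521 = 179887/258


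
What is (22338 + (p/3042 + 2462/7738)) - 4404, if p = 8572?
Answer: 105555543451/5884749 ≈ 17937.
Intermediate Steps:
(22338 + (p/3042 + 2462/7738)) - 4404 = (22338 + (8572/3042 + 2462/7738)) - 4404 = (22338 + (8572*(1/3042) + 2462*(1/7738))) - 4404 = (22338 + (4286/1521 + 1231/3869)) - 4404 = (22338 + 18454885/5884749) - 4404 = 131471978047/5884749 - 4404 = 105555543451/5884749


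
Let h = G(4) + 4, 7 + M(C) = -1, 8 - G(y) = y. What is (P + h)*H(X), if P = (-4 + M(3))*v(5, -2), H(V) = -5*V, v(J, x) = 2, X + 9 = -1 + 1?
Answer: -720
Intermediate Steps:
G(y) = 8 - y
X = -9 (X = -9 + (-1 + 1) = -9 + 0 = -9)
M(C) = -8 (M(C) = -7 - 1 = -8)
h = 8 (h = (8 - 1*4) + 4 = (8 - 4) + 4 = 4 + 4 = 8)
P = -24 (P = (-4 - 8)*2 = -12*2 = -24)
(P + h)*H(X) = (-24 + 8)*(-5*(-9)) = -16*45 = -720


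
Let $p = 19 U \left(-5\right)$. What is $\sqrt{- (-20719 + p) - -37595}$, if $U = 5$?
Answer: $\sqrt{58789} \approx 242.46$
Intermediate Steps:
$p = -475$ ($p = 19 \cdot 5 \left(-5\right) = 95 \left(-5\right) = -475$)
$\sqrt{- (-20719 + p) - -37595} = \sqrt{- (-20719 - 475) - -37595} = \sqrt{\left(-1\right) \left(-21194\right) + 37595} = \sqrt{21194 + 37595} = \sqrt{58789}$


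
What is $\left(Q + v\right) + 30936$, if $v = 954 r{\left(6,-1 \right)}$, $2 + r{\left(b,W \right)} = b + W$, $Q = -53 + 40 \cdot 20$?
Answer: $34545$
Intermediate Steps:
$Q = 747$ ($Q = -53 + 800 = 747$)
$r{\left(b,W \right)} = -2 + W + b$ ($r{\left(b,W \right)} = -2 + \left(b + W\right) = -2 + \left(W + b\right) = -2 + W + b$)
$v = 2862$ ($v = 954 \left(-2 - 1 + 6\right) = 954 \cdot 3 = 2862$)
$\left(Q + v\right) + 30936 = \left(747 + 2862\right) + 30936 = 3609 + 30936 = 34545$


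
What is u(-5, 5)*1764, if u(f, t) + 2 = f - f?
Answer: -3528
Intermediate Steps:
u(f, t) = -2 (u(f, t) = -2 + (f - f) = -2 + 0 = -2)
u(-5, 5)*1764 = -2*1764 = -3528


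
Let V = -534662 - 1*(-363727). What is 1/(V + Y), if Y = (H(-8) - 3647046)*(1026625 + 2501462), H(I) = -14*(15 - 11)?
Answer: -1/12867293324809 ≈ -7.7716e-14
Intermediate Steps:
H(I) = -56 (H(I) = -14*4 = -56)
V = -170935 (V = -534662 + 363727 = -170935)
Y = -12867293153874 (Y = (-56 - 3647046)*(1026625 + 2501462) = -3647102*3528087 = -12867293153874)
1/(V + Y) = 1/(-170935 - 12867293153874) = 1/(-12867293324809) = -1/12867293324809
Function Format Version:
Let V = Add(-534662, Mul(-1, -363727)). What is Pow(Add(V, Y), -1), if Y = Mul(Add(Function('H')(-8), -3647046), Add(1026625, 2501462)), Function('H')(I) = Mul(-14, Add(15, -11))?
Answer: Rational(-1, 12867293324809) ≈ -7.7716e-14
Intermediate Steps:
Function('H')(I) = -56 (Function('H')(I) = Mul(-14, 4) = -56)
V = -170935 (V = Add(-534662, 363727) = -170935)
Y = -12867293153874 (Y = Mul(Add(-56, -3647046), Add(1026625, 2501462)) = Mul(-3647102, 3528087) = -12867293153874)
Pow(Add(V, Y), -1) = Pow(Add(-170935, -12867293153874), -1) = Pow(-12867293324809, -1) = Rational(-1, 12867293324809)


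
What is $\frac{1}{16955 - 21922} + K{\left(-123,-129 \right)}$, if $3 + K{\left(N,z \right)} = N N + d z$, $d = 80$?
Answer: $\frac{23871401}{4967} \approx 4806.0$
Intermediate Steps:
$K{\left(N,z \right)} = -3 + N^{2} + 80 z$ ($K{\left(N,z \right)} = -3 + \left(N N + 80 z\right) = -3 + \left(N^{2} + 80 z\right) = -3 + N^{2} + 80 z$)
$\frac{1}{16955 - 21922} + K{\left(-123,-129 \right)} = \frac{1}{16955 - 21922} + \left(-3 + \left(-123\right)^{2} + 80 \left(-129\right)\right) = \frac{1}{-4967} - -4806 = - \frac{1}{4967} + 4806 = \frac{23871401}{4967}$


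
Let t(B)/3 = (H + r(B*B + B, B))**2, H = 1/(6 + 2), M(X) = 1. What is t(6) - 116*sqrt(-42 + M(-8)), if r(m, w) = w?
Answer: 7203/64 - 116*I*sqrt(41) ≈ 112.55 - 742.76*I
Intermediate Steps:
H = 1/8 ≈ 0.12500
t(B) = 3*(1/8 + B)**2
t(6) - 116*sqrt(-42 + M(-8)) = 3*(1 + 8*6)**2/64 - 116*sqrt(-42 + 1) = 3*(1 + 48)**2/64 - 116*I*sqrt(41) = (3/64)*49**2 - 116*I*sqrt(41) = (3/64)*2401 - 116*I*sqrt(41) = 7203/64 - 116*I*sqrt(41)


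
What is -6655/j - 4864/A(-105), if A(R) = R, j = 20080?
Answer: 19394069/421680 ≈ 45.992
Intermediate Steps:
-6655/j - 4864/A(-105) = -6655/20080 - 4864/(-105) = -6655*1/20080 - 4864*(-1/105) = -1331/4016 + 4864/105 = 19394069/421680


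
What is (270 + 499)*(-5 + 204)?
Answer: 153031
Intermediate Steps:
(270 + 499)*(-5 + 204) = 769*199 = 153031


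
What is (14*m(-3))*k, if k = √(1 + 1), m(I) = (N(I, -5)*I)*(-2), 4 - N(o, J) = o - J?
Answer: 168*√2 ≈ 237.59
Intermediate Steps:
N(o, J) = 4 + J - o (N(o, J) = 4 - (o - J) = 4 + (J - o) = 4 + J - o)
m(I) = -2*I*(-1 - I) (m(I) = ((4 - 5 - I)*I)*(-2) = ((-1 - I)*I)*(-2) = (I*(-1 - I))*(-2) = -2*I*(-1 - I))
k = √2 ≈ 1.4142
(14*m(-3))*k = (14*(2*(-3)*(1 - 3)))*√2 = (14*(2*(-3)*(-2)))*√2 = (14*12)*√2 = 168*√2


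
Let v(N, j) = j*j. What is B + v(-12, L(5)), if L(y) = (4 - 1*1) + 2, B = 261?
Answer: 286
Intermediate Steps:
L(y) = 5 (L(y) = (4 - 1) + 2 = 3 + 2 = 5)
v(N, j) = j²
B + v(-12, L(5)) = 261 + 5² = 261 + 25 = 286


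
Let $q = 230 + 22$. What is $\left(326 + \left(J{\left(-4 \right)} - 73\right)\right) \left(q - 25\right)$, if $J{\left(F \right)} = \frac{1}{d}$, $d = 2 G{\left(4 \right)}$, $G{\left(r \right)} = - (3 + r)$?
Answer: $\frac{803807}{14} \approx 57415.0$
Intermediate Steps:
$G{\left(r \right)} = -3 - r$
$d = -14$ ($d = 2 \left(-3 - 4\right) = 2 \left(-7\right) = -14$)
$J{\left(F \right)} = - \frac{1}{14}$ ($J{\left(F \right)} = \frac{1}{-14} = - \frac{1}{14}$)
$q = 252$
$\left(326 + \left(J{\left(-4 \right)} - 73\right)\right) \left(q - 25\right) = \left(326 - \frac{1023}{14}\right) \left(252 - 25\right) = \left(326 - \frac{1023}{14}\right) 227 = \frac{3541}{14} \cdot 227 = \frac{803807}{14}$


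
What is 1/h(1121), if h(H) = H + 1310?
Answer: 1/2431 ≈ 0.00041135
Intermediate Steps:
h(H) = 1310 + H
1/h(1121) = 1/(1310 + 1121) = 1/2431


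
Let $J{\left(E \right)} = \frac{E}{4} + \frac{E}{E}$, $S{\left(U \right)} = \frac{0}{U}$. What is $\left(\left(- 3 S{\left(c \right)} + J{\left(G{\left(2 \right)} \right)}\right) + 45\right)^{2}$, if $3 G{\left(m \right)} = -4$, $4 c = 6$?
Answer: $\frac{18769}{9} \approx 2085.4$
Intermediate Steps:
$c = \frac{3}{2}$ ($c = \frac{1}{4} \cdot 6 = \frac{3}{2} \approx 1.5$)
$G{\left(m \right)} = - \frac{4}{3}$ ($G{\left(m \right)} = \frac{1}{3} \left(-4\right) = - \frac{4}{3}$)
$S{\left(U \right)} = 0$
$J{\left(E \right)} = 1 + \frac{E}{4}$ ($J{\left(E \right)} = E \frac{1}{4} + 1 = \frac{E}{4} + 1 = 1 + \frac{E}{4}$)
$\left(\left(- 3 S{\left(c \right)} + J{\left(G{\left(2 \right)} \right)}\right) + 45\right)^{2} = \left(\left(\left(-3\right) 0 + \left(1 + \frac{1}{4} \left(- \frac{4}{3}\right)\right)\right) + 45\right)^{2} = \left(\left(0 + \left(1 - \frac{1}{3}\right)\right) + 45\right)^{2} = \left(\left(0 + \frac{2}{3}\right) + 45\right)^{2} = \left(\frac{2}{3} + 45\right)^{2} = \left(\frac{137}{3}\right)^{2} = \frac{18769}{9}$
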